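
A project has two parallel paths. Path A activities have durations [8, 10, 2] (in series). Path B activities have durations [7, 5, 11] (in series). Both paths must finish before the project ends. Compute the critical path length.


Path A total = 8 + 10 + 2 = 20
Path B total = 7 + 5 + 11 = 23
Critical path = longest path = max(20, 23) = 23

23


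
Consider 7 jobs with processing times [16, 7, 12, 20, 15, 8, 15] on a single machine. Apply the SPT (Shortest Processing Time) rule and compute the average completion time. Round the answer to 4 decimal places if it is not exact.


Sort jobs by processing time (SPT order): [7, 8, 12, 15, 15, 16, 20]
Compute completion times sequentially:
  Job 1: processing = 7, completes at 7
  Job 2: processing = 8, completes at 15
  Job 3: processing = 12, completes at 27
  Job 4: processing = 15, completes at 42
  Job 5: processing = 15, completes at 57
  Job 6: processing = 16, completes at 73
  Job 7: processing = 20, completes at 93
Sum of completion times = 314
Average completion time = 314/7 = 44.8571

44.8571


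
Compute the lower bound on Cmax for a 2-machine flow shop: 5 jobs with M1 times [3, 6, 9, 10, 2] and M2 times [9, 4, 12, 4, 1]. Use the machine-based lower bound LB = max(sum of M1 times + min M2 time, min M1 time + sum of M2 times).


LB1 = sum(M1 times) + min(M2 times) = 30 + 1 = 31
LB2 = min(M1 times) + sum(M2 times) = 2 + 30 = 32
Lower bound = max(LB1, LB2) = max(31, 32) = 32

32


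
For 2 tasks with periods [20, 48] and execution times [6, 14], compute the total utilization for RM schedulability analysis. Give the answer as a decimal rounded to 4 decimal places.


Compute individual utilizations (exact fractions):
  Task 1: C/T = 6/20 = 3/10 (approx. 0.3)
  Task 2: C/T = 14/48 = 7/24 (approx. 0.2917)
Total utilization U = 3/10 + 7/24 = 71/120
Rounded to 4 decimal places: U = 0.5917
RM (Liu & Layland) bound for 2 tasks = 0.828427; compare with U = 71/120 (approx. 0.591667)
U <= bound, so schedulable by RM sufficient condition.

0.5917


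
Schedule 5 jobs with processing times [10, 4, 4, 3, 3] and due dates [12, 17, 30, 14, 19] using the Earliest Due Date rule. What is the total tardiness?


Sort by due date (EDD order): [(10, 12), (3, 14), (4, 17), (3, 19), (4, 30)]
Compute completion times and tardiness:
  Job 1: p=10, d=12, C=10, tardiness=max(0,10-12)=0
  Job 2: p=3, d=14, C=13, tardiness=max(0,13-14)=0
  Job 3: p=4, d=17, C=17, tardiness=max(0,17-17)=0
  Job 4: p=3, d=19, C=20, tardiness=max(0,20-19)=1
  Job 5: p=4, d=30, C=24, tardiness=max(0,24-30)=0
Total tardiness = 1

1


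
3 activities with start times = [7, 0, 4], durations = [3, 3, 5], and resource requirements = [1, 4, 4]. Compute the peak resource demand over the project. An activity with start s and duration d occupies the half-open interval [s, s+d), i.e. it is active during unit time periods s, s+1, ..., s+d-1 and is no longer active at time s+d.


Each activity i is active on [start_i, start_i + duration_i).
Compute total resource usage per time slot:
  t=0: active resources = [4], total = 4
  t=1: active resources = [4], total = 4
  t=2: active resources = [4], total = 4
  t=3: active resources = [], total = 0
  t=4: active resources = [4], total = 4
  t=5: active resources = [4], total = 4
  t=6: active resources = [4], total = 4
  t=7: active resources = [1, 4], total = 5
  t=8: active resources = [1, 4], total = 5
  t=9: active resources = [1], total = 1
Peak resource demand = 5

5


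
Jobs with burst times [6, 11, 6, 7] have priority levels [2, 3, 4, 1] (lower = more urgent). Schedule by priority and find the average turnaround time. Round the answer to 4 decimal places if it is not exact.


Sort by priority (ascending = highest first):
Order: [(1, 7), (2, 6), (3, 11), (4, 6)]
Completion times:
  Priority 1, burst=7, C=7
  Priority 2, burst=6, C=13
  Priority 3, burst=11, C=24
  Priority 4, burst=6, C=30
Average turnaround = 74/4 = 18.5

18.5


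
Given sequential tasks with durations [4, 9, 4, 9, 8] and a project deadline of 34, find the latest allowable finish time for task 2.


LF(activity 2) = deadline - sum of successor durations
Successors: activities 3 through 5 with durations [4, 9, 8]
Sum of successor durations = 21
LF = 34 - 21 = 13

13


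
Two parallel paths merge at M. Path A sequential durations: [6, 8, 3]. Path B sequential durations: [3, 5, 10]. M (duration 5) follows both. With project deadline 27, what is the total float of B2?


Forward pass: ES(B2) = sum of predecessors on chain B = 3
EF = ES + duration = 3 + 5 = 8
Backward pass: LF(M) = deadline = 27; LS(M) = 27 - 5 = 22
LF(B2) = LS(M) - sum(successors on chain B) = 22 - 10 = 12
LS = LF - duration = 12 - 5 = 7
Total float = LS - ES = 7 - 3 = 4

4


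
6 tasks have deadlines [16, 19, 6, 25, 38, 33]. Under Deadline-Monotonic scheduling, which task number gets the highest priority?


Sort tasks by relative deadline (ascending):
  Task 3: deadline = 6
  Task 1: deadline = 16
  Task 2: deadline = 19
  Task 4: deadline = 25
  Task 6: deadline = 33
  Task 5: deadline = 38
Priority order (highest first): [3, 1, 2, 4, 6, 5]
Highest priority task = 3

3


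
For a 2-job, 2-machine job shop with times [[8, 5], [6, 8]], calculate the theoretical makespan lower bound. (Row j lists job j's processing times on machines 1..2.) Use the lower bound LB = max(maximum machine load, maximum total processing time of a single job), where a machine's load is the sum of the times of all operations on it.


Machine loads:
  Machine 1: 8 + 6 = 14
  Machine 2: 5 + 8 = 13
Max machine load = 14
Job totals:
  Job 1: 13
  Job 2: 14
Max job total = 14
Lower bound = max(14, 14) = 14

14


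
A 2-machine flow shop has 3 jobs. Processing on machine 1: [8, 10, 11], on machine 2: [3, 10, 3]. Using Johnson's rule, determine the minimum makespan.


Apply Johnson's rule:
  Group 1 (a <= b): [(2, 10, 10)]
  Group 2 (a > b): [(1, 8, 3), (3, 11, 3)]
Optimal job order: [2, 1, 3]
Schedule:
  Job 2: M1 done at 10, M2 done at 20
  Job 1: M1 done at 18, M2 done at 23
  Job 3: M1 done at 29, M2 done at 32
Makespan = 32

32


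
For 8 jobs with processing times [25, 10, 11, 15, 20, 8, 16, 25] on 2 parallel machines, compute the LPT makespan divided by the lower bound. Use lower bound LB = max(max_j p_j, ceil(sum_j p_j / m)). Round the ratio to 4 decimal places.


LPT order: [25, 25, 20, 16, 15, 11, 10, 8]
Machine loads after assignment: [66, 64]
LPT makespan = 66
Lower bound = max(max_job, ceil(total/2)) = max(25, 65) = 65
Ratio = 66 / 65 = 1.0154

1.0154


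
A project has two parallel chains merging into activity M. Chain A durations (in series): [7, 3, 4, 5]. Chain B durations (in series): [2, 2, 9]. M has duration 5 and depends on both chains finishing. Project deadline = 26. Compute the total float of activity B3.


Forward pass: ES(B3) = sum of predecessors on chain B = 4
EF = ES + duration = 4 + 9 = 13
Backward pass: LF(M) = deadline = 26; LS(M) = 26 - 5 = 21
LF(B3) = LS(M) - sum(successors on chain B) = 21 - 0 = 21
LS = LF - duration = 21 - 9 = 12
Total float = LS - ES = 12 - 4 = 8

8


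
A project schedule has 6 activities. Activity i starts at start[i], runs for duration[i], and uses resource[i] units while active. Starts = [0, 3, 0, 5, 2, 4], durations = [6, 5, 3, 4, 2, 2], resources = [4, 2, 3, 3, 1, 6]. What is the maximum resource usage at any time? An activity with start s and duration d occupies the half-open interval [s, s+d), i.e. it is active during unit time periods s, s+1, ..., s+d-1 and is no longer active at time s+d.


Each activity i is active on [start_i, start_i + duration_i).
Compute total resource usage per time slot:
  t=0: active resources = [4, 3], total = 7
  t=1: active resources = [4, 3], total = 7
  t=2: active resources = [4, 3, 1], total = 8
  t=3: active resources = [4, 2, 1], total = 7
  t=4: active resources = [4, 2, 6], total = 12
  t=5: active resources = [4, 2, 3, 6], total = 15
  t=6: active resources = [2, 3], total = 5
  t=7: active resources = [2, 3], total = 5
  t=8: active resources = [3], total = 3
Peak resource demand = 15

15


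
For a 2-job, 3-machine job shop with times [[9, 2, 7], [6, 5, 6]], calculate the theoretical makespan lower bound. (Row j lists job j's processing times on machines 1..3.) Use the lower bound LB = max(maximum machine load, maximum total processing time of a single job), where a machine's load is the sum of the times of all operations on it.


Machine loads:
  Machine 1: 9 + 6 = 15
  Machine 2: 2 + 5 = 7
  Machine 3: 7 + 6 = 13
Max machine load = 15
Job totals:
  Job 1: 18
  Job 2: 17
Max job total = 18
Lower bound = max(15, 18) = 18

18


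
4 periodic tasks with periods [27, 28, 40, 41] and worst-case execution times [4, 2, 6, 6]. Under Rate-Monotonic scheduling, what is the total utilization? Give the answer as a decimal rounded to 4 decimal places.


Compute individual utilizations (exact fractions):
  Task 1: C/T = 4/27 (approx. 0.1481)
  Task 2: C/T = 2/28 = 1/14 (approx. 0.0714)
  Task 3: C/T = 6/40 = 3/20 (approx. 0.15)
  Task 4: C/T = 6/41 (approx. 0.1463)
Total utilization U = 4/27 + 1/14 + 3/20 + 6/41 = 79957/154980
Rounded to 4 decimal places: U = 0.5159
RM (Liu & Layland) bound for 4 tasks = 0.756828; compare with U = 79957/154980 (approx. 0.515918)
U <= bound, so schedulable by RM sufficient condition.

0.5159


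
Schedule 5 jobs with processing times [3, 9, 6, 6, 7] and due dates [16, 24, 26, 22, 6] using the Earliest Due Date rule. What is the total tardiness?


Sort by due date (EDD order): [(7, 6), (3, 16), (6, 22), (9, 24), (6, 26)]
Compute completion times and tardiness:
  Job 1: p=7, d=6, C=7, tardiness=max(0,7-6)=1
  Job 2: p=3, d=16, C=10, tardiness=max(0,10-16)=0
  Job 3: p=6, d=22, C=16, tardiness=max(0,16-22)=0
  Job 4: p=9, d=24, C=25, tardiness=max(0,25-24)=1
  Job 5: p=6, d=26, C=31, tardiness=max(0,31-26)=5
Total tardiness = 7

7


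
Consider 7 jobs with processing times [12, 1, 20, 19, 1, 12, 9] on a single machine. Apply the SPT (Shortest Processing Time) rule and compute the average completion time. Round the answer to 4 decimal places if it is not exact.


Sort jobs by processing time (SPT order): [1, 1, 9, 12, 12, 19, 20]
Compute completion times sequentially:
  Job 1: processing = 1, completes at 1
  Job 2: processing = 1, completes at 2
  Job 3: processing = 9, completes at 11
  Job 4: processing = 12, completes at 23
  Job 5: processing = 12, completes at 35
  Job 6: processing = 19, completes at 54
  Job 7: processing = 20, completes at 74
Sum of completion times = 200
Average completion time = 200/7 = 28.5714

28.5714


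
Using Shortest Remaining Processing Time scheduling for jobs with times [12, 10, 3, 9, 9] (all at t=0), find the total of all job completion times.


Since all jobs arrive at t=0, SRPT equals SPT ordering.
SPT order: [3, 9, 9, 10, 12]
Completion times:
  Job 1: p=3, C=3
  Job 2: p=9, C=12
  Job 3: p=9, C=21
  Job 4: p=10, C=31
  Job 5: p=12, C=43
Total completion time = 3 + 12 + 21 + 31 + 43 = 110

110


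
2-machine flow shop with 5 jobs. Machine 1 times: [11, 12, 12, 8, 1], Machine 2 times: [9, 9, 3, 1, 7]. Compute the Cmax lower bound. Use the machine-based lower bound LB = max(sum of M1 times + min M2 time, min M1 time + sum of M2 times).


LB1 = sum(M1 times) + min(M2 times) = 44 + 1 = 45
LB2 = min(M1 times) + sum(M2 times) = 1 + 29 = 30
Lower bound = max(LB1, LB2) = max(45, 30) = 45

45


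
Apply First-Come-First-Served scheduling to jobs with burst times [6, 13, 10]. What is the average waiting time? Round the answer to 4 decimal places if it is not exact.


FCFS order (as given): [6, 13, 10]
Waiting times:
  Job 1: wait = 0
  Job 2: wait = 6
  Job 3: wait = 19
Sum of waiting times = 25
Average waiting time = 25/3 = 8.3333

8.3333


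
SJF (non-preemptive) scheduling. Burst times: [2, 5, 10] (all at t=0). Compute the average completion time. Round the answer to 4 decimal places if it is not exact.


SJF order (ascending): [2, 5, 10]
Completion times:
  Job 1: burst=2, C=2
  Job 2: burst=5, C=7
  Job 3: burst=10, C=17
Average completion = 26/3 = 8.6667

8.6667


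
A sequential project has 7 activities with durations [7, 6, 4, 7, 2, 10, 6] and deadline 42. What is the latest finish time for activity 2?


LF(activity 2) = deadline - sum of successor durations
Successors: activities 3 through 7 with durations [4, 7, 2, 10, 6]
Sum of successor durations = 29
LF = 42 - 29 = 13

13


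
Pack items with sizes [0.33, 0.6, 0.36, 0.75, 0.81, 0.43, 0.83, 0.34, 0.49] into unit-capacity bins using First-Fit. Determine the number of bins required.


Place items sequentially using First-Fit:
  Item 0.33 -> new Bin 1
  Item 0.6 -> Bin 1 (now 0.93)
  Item 0.36 -> new Bin 2
  Item 0.75 -> new Bin 3
  Item 0.81 -> new Bin 4
  Item 0.43 -> Bin 2 (now 0.79)
  Item 0.83 -> new Bin 5
  Item 0.34 -> new Bin 6
  Item 0.49 -> Bin 6 (now 0.83)
Total bins used = 6

6


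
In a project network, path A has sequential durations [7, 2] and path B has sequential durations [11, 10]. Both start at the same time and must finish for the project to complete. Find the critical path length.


Path A total = 7 + 2 = 9
Path B total = 11 + 10 = 21
Critical path = longest path = max(9, 21) = 21

21


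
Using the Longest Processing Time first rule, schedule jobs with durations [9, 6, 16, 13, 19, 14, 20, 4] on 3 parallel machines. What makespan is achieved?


Sort jobs in decreasing order (LPT): [20, 19, 16, 14, 13, 9, 6, 4]
Assign each job to the least loaded machine:
  Machine 1: jobs [20, 9, 6], load = 35
  Machine 2: jobs [19, 13], load = 32
  Machine 3: jobs [16, 14, 4], load = 34
Makespan = max load = 35

35


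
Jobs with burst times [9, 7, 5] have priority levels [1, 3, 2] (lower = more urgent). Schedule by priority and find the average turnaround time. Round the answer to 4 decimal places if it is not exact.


Sort by priority (ascending = highest first):
Order: [(1, 9), (2, 5), (3, 7)]
Completion times:
  Priority 1, burst=9, C=9
  Priority 2, burst=5, C=14
  Priority 3, burst=7, C=21
Average turnaround = 44/3 = 14.6667

14.6667


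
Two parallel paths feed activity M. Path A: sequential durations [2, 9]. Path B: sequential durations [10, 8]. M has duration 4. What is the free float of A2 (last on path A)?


ES(A2) = sum of predecessors on chain A = 2
EF(A2) = ES + duration = 2 + 9 = 11
Successor of A2 is M. ES(M) = max(sum(A), sum(B)) = max(11, 18) = 18
Free float = ES(successor) - EF(current) = 18 - 11 = 7

7


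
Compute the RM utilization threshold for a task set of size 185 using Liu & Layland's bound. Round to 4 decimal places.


Compute 2^(1/185) = 1.0037537693
Subtract 1: 1.0037537693 - 1 = 0.0037537693
Multiply by n: 185 * 0.0037537693 = 0.6944473205
Round to 4 dp: 0.6944

0.6944


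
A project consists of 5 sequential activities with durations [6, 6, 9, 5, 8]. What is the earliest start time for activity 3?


Activity 3 starts after activities 1 through 2 complete.
Predecessor durations: [6, 6]
ES = 6 + 6 = 12

12


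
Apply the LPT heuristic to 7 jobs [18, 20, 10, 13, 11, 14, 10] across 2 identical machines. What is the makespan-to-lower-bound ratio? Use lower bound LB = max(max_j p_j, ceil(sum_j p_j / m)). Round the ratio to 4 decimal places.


LPT order: [20, 18, 14, 13, 11, 10, 10]
Machine loads after assignment: [53, 43]
LPT makespan = 53
Lower bound = max(max_job, ceil(total/2)) = max(20, 48) = 48
Ratio = 53 / 48 = 1.1042

1.1042


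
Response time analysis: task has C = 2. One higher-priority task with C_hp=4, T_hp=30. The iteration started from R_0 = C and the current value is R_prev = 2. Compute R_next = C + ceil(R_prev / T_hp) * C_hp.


R_next = C + ceil(R_prev / T_hp) * C_hp
ceil(2 / 30) = ceil(0.0667) = 1
Interference = 1 * 4 = 4
R_next = 2 + 4 = 6

6


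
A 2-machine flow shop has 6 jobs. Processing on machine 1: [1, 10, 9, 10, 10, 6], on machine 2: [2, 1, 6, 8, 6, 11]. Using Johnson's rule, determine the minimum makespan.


Apply Johnson's rule:
  Group 1 (a <= b): [(1, 1, 2), (6, 6, 11)]
  Group 2 (a > b): [(4, 10, 8), (3, 9, 6), (5, 10, 6), (2, 10, 1)]
Optimal job order: [1, 6, 4, 3, 5, 2]
Schedule:
  Job 1: M1 done at 1, M2 done at 3
  Job 6: M1 done at 7, M2 done at 18
  Job 4: M1 done at 17, M2 done at 26
  Job 3: M1 done at 26, M2 done at 32
  Job 5: M1 done at 36, M2 done at 42
  Job 2: M1 done at 46, M2 done at 47
Makespan = 47

47


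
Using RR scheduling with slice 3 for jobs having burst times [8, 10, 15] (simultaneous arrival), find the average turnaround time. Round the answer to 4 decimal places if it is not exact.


Time quantum = 3
Execution trace:
  J1 runs 3 units, time = 3
  J2 runs 3 units, time = 6
  J3 runs 3 units, time = 9
  J1 runs 3 units, time = 12
  J2 runs 3 units, time = 15
  J3 runs 3 units, time = 18
  J1 runs 2 units, time = 20
  J2 runs 3 units, time = 23
  J3 runs 3 units, time = 26
  J2 runs 1 units, time = 27
  J3 runs 3 units, time = 30
  J3 runs 3 units, time = 33
Finish times: [20, 27, 33]
Average turnaround = 80/3 = 26.6667

26.6667


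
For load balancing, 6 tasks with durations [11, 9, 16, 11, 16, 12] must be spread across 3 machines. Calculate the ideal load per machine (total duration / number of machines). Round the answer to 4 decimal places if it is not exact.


Total processing time = 11 + 9 + 16 + 11 + 16 + 12 = 75
Number of machines = 3
Ideal balanced load = 75 / 3 = 25.0

25.0


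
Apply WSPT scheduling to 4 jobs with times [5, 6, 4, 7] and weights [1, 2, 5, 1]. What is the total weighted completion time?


Compute p/w ratios and sort ascending (WSPT): [(4, 5), (6, 2), (5, 1), (7, 1)]
Compute weighted completion times:
  Job (p=4,w=5): C=4, w*C=5*4=20
  Job (p=6,w=2): C=10, w*C=2*10=20
  Job (p=5,w=1): C=15, w*C=1*15=15
  Job (p=7,w=1): C=22, w*C=1*22=22
Total weighted completion time = 77

77


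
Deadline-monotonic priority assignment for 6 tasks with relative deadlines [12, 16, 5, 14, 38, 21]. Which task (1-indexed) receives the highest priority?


Sort tasks by relative deadline (ascending):
  Task 3: deadline = 5
  Task 1: deadline = 12
  Task 4: deadline = 14
  Task 2: deadline = 16
  Task 6: deadline = 21
  Task 5: deadline = 38
Priority order (highest first): [3, 1, 4, 2, 6, 5]
Highest priority task = 3

3


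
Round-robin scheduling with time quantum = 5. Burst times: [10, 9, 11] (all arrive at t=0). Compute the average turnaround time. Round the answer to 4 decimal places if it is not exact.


Time quantum = 5
Execution trace:
  J1 runs 5 units, time = 5
  J2 runs 5 units, time = 10
  J3 runs 5 units, time = 15
  J1 runs 5 units, time = 20
  J2 runs 4 units, time = 24
  J3 runs 5 units, time = 29
  J3 runs 1 units, time = 30
Finish times: [20, 24, 30]
Average turnaround = 74/3 = 24.6667

24.6667


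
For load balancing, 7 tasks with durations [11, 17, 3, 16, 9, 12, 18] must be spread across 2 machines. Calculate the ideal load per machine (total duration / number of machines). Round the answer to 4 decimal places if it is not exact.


Total processing time = 11 + 17 + 3 + 16 + 9 + 12 + 18 = 86
Number of machines = 2
Ideal balanced load = 86 / 2 = 43.0

43.0


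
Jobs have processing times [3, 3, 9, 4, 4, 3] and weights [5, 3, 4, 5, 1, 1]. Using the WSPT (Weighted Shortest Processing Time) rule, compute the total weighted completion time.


Compute p/w ratios and sort ascending (WSPT): [(3, 5), (4, 5), (3, 3), (9, 4), (3, 1), (4, 1)]
Compute weighted completion times:
  Job (p=3,w=5): C=3, w*C=5*3=15
  Job (p=4,w=5): C=7, w*C=5*7=35
  Job (p=3,w=3): C=10, w*C=3*10=30
  Job (p=9,w=4): C=19, w*C=4*19=76
  Job (p=3,w=1): C=22, w*C=1*22=22
  Job (p=4,w=1): C=26, w*C=1*26=26
Total weighted completion time = 204

204


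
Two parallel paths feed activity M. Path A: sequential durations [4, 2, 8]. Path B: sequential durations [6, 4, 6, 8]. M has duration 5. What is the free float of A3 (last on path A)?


ES(A3) = sum of predecessors on chain A = 6
EF(A3) = ES + duration = 6 + 8 = 14
Successor of A3 is M. ES(M) = max(sum(A), sum(B)) = max(14, 24) = 24
Free float = ES(successor) - EF(current) = 24 - 14 = 10

10


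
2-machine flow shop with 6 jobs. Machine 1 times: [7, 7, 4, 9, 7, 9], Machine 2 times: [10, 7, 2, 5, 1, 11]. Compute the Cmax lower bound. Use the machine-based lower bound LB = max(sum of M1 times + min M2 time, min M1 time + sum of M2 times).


LB1 = sum(M1 times) + min(M2 times) = 43 + 1 = 44
LB2 = min(M1 times) + sum(M2 times) = 4 + 36 = 40
Lower bound = max(LB1, LB2) = max(44, 40) = 44

44


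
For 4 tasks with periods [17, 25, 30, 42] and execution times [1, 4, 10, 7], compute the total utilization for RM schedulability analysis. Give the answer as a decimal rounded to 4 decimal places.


Compute individual utilizations (exact fractions):
  Task 1: C/T = 1/17 (approx. 0.0588)
  Task 2: C/T = 4/25 (approx. 0.16)
  Task 3: C/T = 10/30 = 1/3 (approx. 0.3333)
  Task 4: C/T = 7/42 = 1/6 (approx. 0.1667)
Total utilization U = 1/17 + 4/25 + 1/3 + 1/6 = 611/850
Rounded to 4 decimal places: U = 0.7188
RM (Liu & Layland) bound for 4 tasks = 0.756828; compare with U = 611/850 (approx. 0.718824)
U <= bound, so schedulable by RM sufficient condition.

0.7188


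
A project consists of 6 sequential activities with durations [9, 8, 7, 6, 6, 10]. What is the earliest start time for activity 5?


Activity 5 starts after activities 1 through 4 complete.
Predecessor durations: [9, 8, 7, 6]
ES = 9 + 8 + 7 + 6 = 30

30


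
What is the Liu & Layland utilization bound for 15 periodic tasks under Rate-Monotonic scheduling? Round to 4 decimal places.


Compute 2^(1/15) = 1.0472941228
Subtract 1: 1.0472941228 - 1 = 0.0472941228
Multiply by n: 15 * 0.0472941228 = 0.7094118420
Round to 4 dp: 0.7094

0.7094


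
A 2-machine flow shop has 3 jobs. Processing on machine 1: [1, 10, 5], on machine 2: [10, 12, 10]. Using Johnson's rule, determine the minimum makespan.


Apply Johnson's rule:
  Group 1 (a <= b): [(1, 1, 10), (3, 5, 10), (2, 10, 12)]
  Group 2 (a > b): []
Optimal job order: [1, 3, 2]
Schedule:
  Job 1: M1 done at 1, M2 done at 11
  Job 3: M1 done at 6, M2 done at 21
  Job 2: M1 done at 16, M2 done at 33
Makespan = 33

33


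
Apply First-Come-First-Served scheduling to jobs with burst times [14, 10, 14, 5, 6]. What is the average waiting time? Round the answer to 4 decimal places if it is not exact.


FCFS order (as given): [14, 10, 14, 5, 6]
Waiting times:
  Job 1: wait = 0
  Job 2: wait = 14
  Job 3: wait = 24
  Job 4: wait = 38
  Job 5: wait = 43
Sum of waiting times = 119
Average waiting time = 119/5 = 23.8

23.8


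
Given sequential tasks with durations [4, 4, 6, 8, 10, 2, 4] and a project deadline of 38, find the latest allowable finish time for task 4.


LF(activity 4) = deadline - sum of successor durations
Successors: activities 5 through 7 with durations [10, 2, 4]
Sum of successor durations = 16
LF = 38 - 16 = 22

22


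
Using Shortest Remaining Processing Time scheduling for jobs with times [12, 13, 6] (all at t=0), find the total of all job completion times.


Since all jobs arrive at t=0, SRPT equals SPT ordering.
SPT order: [6, 12, 13]
Completion times:
  Job 1: p=6, C=6
  Job 2: p=12, C=18
  Job 3: p=13, C=31
Total completion time = 6 + 18 + 31 = 55

55


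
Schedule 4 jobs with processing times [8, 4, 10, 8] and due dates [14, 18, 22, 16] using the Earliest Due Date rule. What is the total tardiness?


Sort by due date (EDD order): [(8, 14), (8, 16), (4, 18), (10, 22)]
Compute completion times and tardiness:
  Job 1: p=8, d=14, C=8, tardiness=max(0,8-14)=0
  Job 2: p=8, d=16, C=16, tardiness=max(0,16-16)=0
  Job 3: p=4, d=18, C=20, tardiness=max(0,20-18)=2
  Job 4: p=10, d=22, C=30, tardiness=max(0,30-22)=8
Total tardiness = 10

10


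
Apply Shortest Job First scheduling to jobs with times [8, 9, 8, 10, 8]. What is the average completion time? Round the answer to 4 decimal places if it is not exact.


SJF order (ascending): [8, 8, 8, 9, 10]
Completion times:
  Job 1: burst=8, C=8
  Job 2: burst=8, C=16
  Job 3: burst=8, C=24
  Job 4: burst=9, C=33
  Job 5: burst=10, C=43
Average completion = 124/5 = 24.8

24.8


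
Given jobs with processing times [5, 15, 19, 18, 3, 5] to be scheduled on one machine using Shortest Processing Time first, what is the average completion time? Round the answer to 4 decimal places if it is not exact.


Sort jobs by processing time (SPT order): [3, 5, 5, 15, 18, 19]
Compute completion times sequentially:
  Job 1: processing = 3, completes at 3
  Job 2: processing = 5, completes at 8
  Job 3: processing = 5, completes at 13
  Job 4: processing = 15, completes at 28
  Job 5: processing = 18, completes at 46
  Job 6: processing = 19, completes at 65
Sum of completion times = 163
Average completion time = 163/6 = 27.1667

27.1667


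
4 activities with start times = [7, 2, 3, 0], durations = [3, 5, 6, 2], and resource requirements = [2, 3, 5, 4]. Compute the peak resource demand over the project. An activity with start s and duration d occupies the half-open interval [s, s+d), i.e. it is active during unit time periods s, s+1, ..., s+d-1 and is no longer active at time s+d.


Each activity i is active on [start_i, start_i + duration_i).
Compute total resource usage per time slot:
  t=0: active resources = [4], total = 4
  t=1: active resources = [4], total = 4
  t=2: active resources = [3], total = 3
  t=3: active resources = [3, 5], total = 8
  t=4: active resources = [3, 5], total = 8
  t=5: active resources = [3, 5], total = 8
  t=6: active resources = [3, 5], total = 8
  t=7: active resources = [2, 5], total = 7
  t=8: active resources = [2, 5], total = 7
  t=9: active resources = [2], total = 2
Peak resource demand = 8

8


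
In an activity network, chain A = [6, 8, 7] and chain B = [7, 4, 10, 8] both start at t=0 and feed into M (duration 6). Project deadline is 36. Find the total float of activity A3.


Forward pass: ES(A3) = sum of predecessors on chain A = 14
EF = ES + duration = 14 + 7 = 21
Backward pass: LF(M) = deadline = 36; LS(M) = 36 - 6 = 30
LF(A3) = LS(M) - sum(successors on chain A) = 30 - 0 = 30
LS = LF - duration = 30 - 7 = 23
Total float = LS - ES = 23 - 14 = 9

9


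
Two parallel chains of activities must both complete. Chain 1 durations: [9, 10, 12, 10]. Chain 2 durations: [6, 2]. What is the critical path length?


Path A total = 9 + 10 + 12 + 10 = 41
Path B total = 6 + 2 = 8
Critical path = longest path = max(41, 8) = 41

41


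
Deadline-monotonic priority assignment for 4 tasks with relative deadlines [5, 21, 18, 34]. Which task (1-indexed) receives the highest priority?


Sort tasks by relative deadline (ascending):
  Task 1: deadline = 5
  Task 3: deadline = 18
  Task 2: deadline = 21
  Task 4: deadline = 34
Priority order (highest first): [1, 3, 2, 4]
Highest priority task = 1

1


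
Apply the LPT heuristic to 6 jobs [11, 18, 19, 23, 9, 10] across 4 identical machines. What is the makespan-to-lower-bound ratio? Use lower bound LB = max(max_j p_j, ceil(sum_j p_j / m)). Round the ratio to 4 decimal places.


LPT order: [23, 19, 18, 11, 10, 9]
Machine loads after assignment: [23, 19, 27, 21]
LPT makespan = 27
Lower bound = max(max_job, ceil(total/4)) = max(23, 23) = 23
Ratio = 27 / 23 = 1.1739

1.1739


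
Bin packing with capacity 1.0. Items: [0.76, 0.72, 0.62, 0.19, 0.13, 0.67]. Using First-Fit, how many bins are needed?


Place items sequentially using First-Fit:
  Item 0.76 -> new Bin 1
  Item 0.72 -> new Bin 2
  Item 0.62 -> new Bin 3
  Item 0.19 -> Bin 1 (now 0.95)
  Item 0.13 -> Bin 2 (now 0.85)
  Item 0.67 -> new Bin 4
Total bins used = 4

4


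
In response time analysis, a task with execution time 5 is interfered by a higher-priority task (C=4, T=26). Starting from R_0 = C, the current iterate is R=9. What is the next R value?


R_next = C + ceil(R_prev / T_hp) * C_hp
ceil(9 / 26) = ceil(0.3462) = 1
Interference = 1 * 4 = 4
R_next = 5 + 4 = 9
R_next = R_prev, so the iteration has converged (response time = 9).

9


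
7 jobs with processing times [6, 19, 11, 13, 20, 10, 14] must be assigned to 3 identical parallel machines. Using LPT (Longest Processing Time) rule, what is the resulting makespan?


Sort jobs in decreasing order (LPT): [20, 19, 14, 13, 11, 10, 6]
Assign each job to the least loaded machine:
  Machine 1: jobs [20, 10], load = 30
  Machine 2: jobs [19, 11], load = 30
  Machine 3: jobs [14, 13, 6], load = 33
Makespan = max load = 33

33


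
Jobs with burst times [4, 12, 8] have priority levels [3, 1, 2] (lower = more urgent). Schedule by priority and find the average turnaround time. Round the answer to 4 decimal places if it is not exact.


Sort by priority (ascending = highest first):
Order: [(1, 12), (2, 8), (3, 4)]
Completion times:
  Priority 1, burst=12, C=12
  Priority 2, burst=8, C=20
  Priority 3, burst=4, C=24
Average turnaround = 56/3 = 18.6667

18.6667


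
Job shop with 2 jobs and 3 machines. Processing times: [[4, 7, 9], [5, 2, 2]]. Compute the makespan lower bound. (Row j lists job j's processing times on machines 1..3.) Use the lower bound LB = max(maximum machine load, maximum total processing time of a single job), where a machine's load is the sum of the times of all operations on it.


Machine loads:
  Machine 1: 4 + 5 = 9
  Machine 2: 7 + 2 = 9
  Machine 3: 9 + 2 = 11
Max machine load = 11
Job totals:
  Job 1: 20
  Job 2: 9
Max job total = 20
Lower bound = max(11, 20) = 20

20


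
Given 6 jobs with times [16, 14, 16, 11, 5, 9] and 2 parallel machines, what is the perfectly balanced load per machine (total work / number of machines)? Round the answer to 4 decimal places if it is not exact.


Total processing time = 16 + 14 + 16 + 11 + 5 + 9 = 71
Number of machines = 2
Ideal balanced load = 71 / 2 = 35.5

35.5


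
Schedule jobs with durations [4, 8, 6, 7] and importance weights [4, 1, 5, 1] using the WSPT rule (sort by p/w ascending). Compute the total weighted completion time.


Compute p/w ratios and sort ascending (WSPT): [(4, 4), (6, 5), (7, 1), (8, 1)]
Compute weighted completion times:
  Job (p=4,w=4): C=4, w*C=4*4=16
  Job (p=6,w=5): C=10, w*C=5*10=50
  Job (p=7,w=1): C=17, w*C=1*17=17
  Job (p=8,w=1): C=25, w*C=1*25=25
Total weighted completion time = 108

108


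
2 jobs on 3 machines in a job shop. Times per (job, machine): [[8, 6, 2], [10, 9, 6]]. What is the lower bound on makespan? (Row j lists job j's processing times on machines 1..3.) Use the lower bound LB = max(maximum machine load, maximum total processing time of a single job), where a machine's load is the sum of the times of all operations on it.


Machine loads:
  Machine 1: 8 + 10 = 18
  Machine 2: 6 + 9 = 15
  Machine 3: 2 + 6 = 8
Max machine load = 18
Job totals:
  Job 1: 16
  Job 2: 25
Max job total = 25
Lower bound = max(18, 25) = 25

25


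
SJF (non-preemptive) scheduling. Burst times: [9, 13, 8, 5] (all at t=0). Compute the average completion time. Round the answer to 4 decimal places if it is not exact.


SJF order (ascending): [5, 8, 9, 13]
Completion times:
  Job 1: burst=5, C=5
  Job 2: burst=8, C=13
  Job 3: burst=9, C=22
  Job 4: burst=13, C=35
Average completion = 75/4 = 18.75

18.75


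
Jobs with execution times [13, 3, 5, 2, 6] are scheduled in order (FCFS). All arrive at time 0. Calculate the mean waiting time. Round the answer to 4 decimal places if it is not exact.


FCFS order (as given): [13, 3, 5, 2, 6]
Waiting times:
  Job 1: wait = 0
  Job 2: wait = 13
  Job 3: wait = 16
  Job 4: wait = 21
  Job 5: wait = 23
Sum of waiting times = 73
Average waiting time = 73/5 = 14.6

14.6


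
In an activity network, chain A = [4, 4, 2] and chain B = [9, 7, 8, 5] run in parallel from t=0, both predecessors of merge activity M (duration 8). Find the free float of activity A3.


ES(A3) = sum of predecessors on chain A = 8
EF(A3) = ES + duration = 8 + 2 = 10
Successor of A3 is M. ES(M) = max(sum(A), sum(B)) = max(10, 29) = 29
Free float = ES(successor) - EF(current) = 29 - 10 = 19

19


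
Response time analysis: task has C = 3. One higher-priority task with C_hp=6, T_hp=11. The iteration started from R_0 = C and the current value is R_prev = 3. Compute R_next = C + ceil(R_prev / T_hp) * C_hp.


R_next = C + ceil(R_prev / T_hp) * C_hp
ceil(3 / 11) = ceil(0.2727) = 1
Interference = 1 * 6 = 6
R_next = 3 + 6 = 9

9


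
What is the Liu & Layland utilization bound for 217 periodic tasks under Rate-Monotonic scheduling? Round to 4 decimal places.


Compute 2^(1/217) = 1.0031993336
Subtract 1: 1.0031993336 - 1 = 0.0031993336
Multiply by n: 217 * 0.0031993336 = 0.6942553912
Round to 4 dp: 0.6943

0.6943


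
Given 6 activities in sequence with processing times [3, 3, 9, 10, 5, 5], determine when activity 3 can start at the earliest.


Activity 3 starts after activities 1 through 2 complete.
Predecessor durations: [3, 3]
ES = 3 + 3 = 6

6


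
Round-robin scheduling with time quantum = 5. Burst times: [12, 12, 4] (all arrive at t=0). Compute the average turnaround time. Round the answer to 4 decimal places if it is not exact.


Time quantum = 5
Execution trace:
  J1 runs 5 units, time = 5
  J2 runs 5 units, time = 10
  J3 runs 4 units, time = 14
  J1 runs 5 units, time = 19
  J2 runs 5 units, time = 24
  J1 runs 2 units, time = 26
  J2 runs 2 units, time = 28
Finish times: [26, 28, 14]
Average turnaround = 68/3 = 22.6667

22.6667


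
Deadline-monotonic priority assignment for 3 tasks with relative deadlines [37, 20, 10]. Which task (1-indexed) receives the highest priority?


Sort tasks by relative deadline (ascending):
  Task 3: deadline = 10
  Task 2: deadline = 20
  Task 1: deadline = 37
Priority order (highest first): [3, 2, 1]
Highest priority task = 3

3


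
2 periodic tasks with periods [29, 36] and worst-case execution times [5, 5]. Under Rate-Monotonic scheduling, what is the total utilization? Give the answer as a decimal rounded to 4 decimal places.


Compute individual utilizations (exact fractions):
  Task 1: C/T = 5/29 (approx. 0.1724)
  Task 2: C/T = 5/36 (approx. 0.1389)
Total utilization U = 5/29 + 5/36 = 325/1044
Rounded to 4 decimal places: U = 0.3113
RM (Liu & Layland) bound for 2 tasks = 0.828427; compare with U = 325/1044 (approx. 0.311303)
U <= bound, so schedulable by RM sufficient condition.

0.3113


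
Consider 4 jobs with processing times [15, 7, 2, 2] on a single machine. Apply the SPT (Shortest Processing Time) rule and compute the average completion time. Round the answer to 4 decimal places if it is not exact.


Sort jobs by processing time (SPT order): [2, 2, 7, 15]
Compute completion times sequentially:
  Job 1: processing = 2, completes at 2
  Job 2: processing = 2, completes at 4
  Job 3: processing = 7, completes at 11
  Job 4: processing = 15, completes at 26
Sum of completion times = 43
Average completion time = 43/4 = 10.75

10.75


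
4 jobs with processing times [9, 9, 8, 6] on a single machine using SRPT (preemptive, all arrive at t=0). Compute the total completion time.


Since all jobs arrive at t=0, SRPT equals SPT ordering.
SPT order: [6, 8, 9, 9]
Completion times:
  Job 1: p=6, C=6
  Job 2: p=8, C=14
  Job 3: p=9, C=23
  Job 4: p=9, C=32
Total completion time = 6 + 14 + 23 + 32 = 75

75


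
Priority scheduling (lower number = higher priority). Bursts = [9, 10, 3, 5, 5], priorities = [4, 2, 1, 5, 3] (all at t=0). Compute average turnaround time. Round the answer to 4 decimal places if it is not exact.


Sort by priority (ascending = highest first):
Order: [(1, 3), (2, 10), (3, 5), (4, 9), (5, 5)]
Completion times:
  Priority 1, burst=3, C=3
  Priority 2, burst=10, C=13
  Priority 3, burst=5, C=18
  Priority 4, burst=9, C=27
  Priority 5, burst=5, C=32
Average turnaround = 93/5 = 18.6

18.6


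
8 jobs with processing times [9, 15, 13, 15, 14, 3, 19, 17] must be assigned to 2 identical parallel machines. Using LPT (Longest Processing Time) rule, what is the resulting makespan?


Sort jobs in decreasing order (LPT): [19, 17, 15, 15, 14, 13, 9, 3]
Assign each job to the least loaded machine:
  Machine 1: jobs [19, 15, 13, 3], load = 50
  Machine 2: jobs [17, 15, 14, 9], load = 55
Makespan = max load = 55

55


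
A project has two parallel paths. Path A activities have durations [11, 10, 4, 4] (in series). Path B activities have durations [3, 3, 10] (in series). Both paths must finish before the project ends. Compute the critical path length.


Path A total = 11 + 10 + 4 + 4 = 29
Path B total = 3 + 3 + 10 = 16
Critical path = longest path = max(29, 16) = 29

29


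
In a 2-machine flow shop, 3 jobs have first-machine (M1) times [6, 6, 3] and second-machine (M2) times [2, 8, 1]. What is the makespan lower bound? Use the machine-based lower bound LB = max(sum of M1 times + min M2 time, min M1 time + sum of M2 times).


LB1 = sum(M1 times) + min(M2 times) = 15 + 1 = 16
LB2 = min(M1 times) + sum(M2 times) = 3 + 11 = 14
Lower bound = max(LB1, LB2) = max(16, 14) = 16

16


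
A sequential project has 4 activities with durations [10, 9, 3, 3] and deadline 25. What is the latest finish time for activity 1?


LF(activity 1) = deadline - sum of successor durations
Successors: activities 2 through 4 with durations [9, 3, 3]
Sum of successor durations = 15
LF = 25 - 15 = 10

10


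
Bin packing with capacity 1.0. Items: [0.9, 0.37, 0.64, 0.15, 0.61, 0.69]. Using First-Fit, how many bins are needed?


Place items sequentially using First-Fit:
  Item 0.9 -> new Bin 1
  Item 0.37 -> new Bin 2
  Item 0.64 -> new Bin 3
  Item 0.15 -> Bin 2 (now 0.52)
  Item 0.61 -> new Bin 4
  Item 0.69 -> new Bin 5
Total bins used = 5

5


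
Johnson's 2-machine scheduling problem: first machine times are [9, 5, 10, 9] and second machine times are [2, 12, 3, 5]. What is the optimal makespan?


Apply Johnson's rule:
  Group 1 (a <= b): [(2, 5, 12)]
  Group 2 (a > b): [(4, 9, 5), (3, 10, 3), (1, 9, 2)]
Optimal job order: [2, 4, 3, 1]
Schedule:
  Job 2: M1 done at 5, M2 done at 17
  Job 4: M1 done at 14, M2 done at 22
  Job 3: M1 done at 24, M2 done at 27
  Job 1: M1 done at 33, M2 done at 35
Makespan = 35

35


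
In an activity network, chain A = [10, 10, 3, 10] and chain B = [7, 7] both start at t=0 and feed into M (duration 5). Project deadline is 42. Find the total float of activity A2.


Forward pass: ES(A2) = sum of predecessors on chain A = 10
EF = ES + duration = 10 + 10 = 20
Backward pass: LF(M) = deadline = 42; LS(M) = 42 - 5 = 37
LF(A2) = LS(M) - sum(successors on chain A) = 37 - 13 = 24
LS = LF - duration = 24 - 10 = 14
Total float = LS - ES = 14 - 10 = 4

4


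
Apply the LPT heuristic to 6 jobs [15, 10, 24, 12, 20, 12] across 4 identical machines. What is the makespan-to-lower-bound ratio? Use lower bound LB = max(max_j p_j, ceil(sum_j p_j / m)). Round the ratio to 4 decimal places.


LPT order: [24, 20, 15, 12, 12, 10]
Machine loads after assignment: [24, 20, 25, 24]
LPT makespan = 25
Lower bound = max(max_job, ceil(total/4)) = max(24, 24) = 24
Ratio = 25 / 24 = 1.0417

1.0417


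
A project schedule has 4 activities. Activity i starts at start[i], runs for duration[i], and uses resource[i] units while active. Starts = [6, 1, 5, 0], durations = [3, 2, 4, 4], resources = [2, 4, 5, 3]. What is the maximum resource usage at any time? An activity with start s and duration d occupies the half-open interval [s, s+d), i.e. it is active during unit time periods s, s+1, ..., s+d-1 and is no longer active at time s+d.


Each activity i is active on [start_i, start_i + duration_i).
Compute total resource usage per time slot:
  t=0: active resources = [3], total = 3
  t=1: active resources = [4, 3], total = 7
  t=2: active resources = [4, 3], total = 7
  t=3: active resources = [3], total = 3
  t=4: active resources = [], total = 0
  t=5: active resources = [5], total = 5
  t=6: active resources = [2, 5], total = 7
  t=7: active resources = [2, 5], total = 7
  t=8: active resources = [2, 5], total = 7
Peak resource demand = 7

7


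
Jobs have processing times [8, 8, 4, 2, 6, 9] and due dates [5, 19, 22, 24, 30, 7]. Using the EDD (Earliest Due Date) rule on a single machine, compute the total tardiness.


Sort by due date (EDD order): [(8, 5), (9, 7), (8, 19), (4, 22), (2, 24), (6, 30)]
Compute completion times and tardiness:
  Job 1: p=8, d=5, C=8, tardiness=max(0,8-5)=3
  Job 2: p=9, d=7, C=17, tardiness=max(0,17-7)=10
  Job 3: p=8, d=19, C=25, tardiness=max(0,25-19)=6
  Job 4: p=4, d=22, C=29, tardiness=max(0,29-22)=7
  Job 5: p=2, d=24, C=31, tardiness=max(0,31-24)=7
  Job 6: p=6, d=30, C=37, tardiness=max(0,37-30)=7
Total tardiness = 40

40
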